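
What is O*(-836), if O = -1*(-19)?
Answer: -15884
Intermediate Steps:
O = 19
O*(-836) = 19*(-836) = -15884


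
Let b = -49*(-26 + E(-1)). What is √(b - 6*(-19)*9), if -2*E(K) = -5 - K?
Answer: √2202 ≈ 46.925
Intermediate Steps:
E(K) = 5/2 + K/2 (E(K) = -(-5 - K)/2 = 5/2 + K/2)
b = 1176 (b = -49*(-26 + (5/2 + (½)*(-1))) = -49*(-26 + (5/2 - ½)) = -49*(-26 + 2) = -49*(-24) = 1176)
√(b - 6*(-19)*9) = √(1176 - 6*(-19)*9) = √(1176 + 114*9) = √(1176 + 1026) = √2202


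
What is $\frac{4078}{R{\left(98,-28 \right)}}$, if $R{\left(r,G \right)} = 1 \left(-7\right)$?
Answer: $- \frac{4078}{7} \approx -582.57$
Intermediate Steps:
$R{\left(r,G \right)} = -7$
$\frac{4078}{R{\left(98,-28 \right)}} = \frac{4078}{-7} = 4078 \left(- \frac{1}{7}\right) = - \frac{4078}{7}$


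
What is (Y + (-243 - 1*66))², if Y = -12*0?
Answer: 95481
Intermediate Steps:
Y = 0
(Y + (-243 - 1*66))² = (0 + (-243 - 1*66))² = (0 + (-243 - 66))² = (0 - 309)² = (-309)² = 95481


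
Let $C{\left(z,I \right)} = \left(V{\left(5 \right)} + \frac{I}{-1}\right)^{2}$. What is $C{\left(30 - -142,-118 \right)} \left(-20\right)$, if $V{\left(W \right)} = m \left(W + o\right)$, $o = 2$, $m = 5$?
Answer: $-468180$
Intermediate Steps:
$V{\left(W \right)} = 10 + 5 W$ ($V{\left(W \right)} = 5 \left(W + 2\right) = 5 \left(2 + W\right) = 10 + 5 W$)
$C{\left(z,I \right)} = \left(35 - I\right)^{2}$ ($C{\left(z,I \right)} = \left(\left(10 + 5 \cdot 5\right) + \frac{I}{-1}\right)^{2} = \left(\left(10 + 25\right) + I \left(-1\right)\right)^{2} = \left(35 - I\right)^{2}$)
$C{\left(30 - -142,-118 \right)} \left(-20\right) = \left(-35 - 118\right)^{2} \left(-20\right) = \left(-153\right)^{2} \left(-20\right) = 23409 \left(-20\right) = -468180$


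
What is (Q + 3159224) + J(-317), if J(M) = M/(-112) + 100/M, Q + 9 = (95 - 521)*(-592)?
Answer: 121118683417/35504 ≈ 3.4114e+6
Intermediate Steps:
Q = 252183 (Q = -9 + (95 - 521)*(-592) = -9 - 426*(-592) = -9 + 252192 = 252183)
J(M) = 100/M - M/112 (J(M) = M*(-1/112) + 100/M = -M/112 + 100/M = 100/M - M/112)
(Q + 3159224) + J(-317) = (252183 + 3159224) + (100/(-317) - 1/112*(-317)) = 3411407 + (100*(-1/317) + 317/112) = 3411407 + (-100/317 + 317/112) = 3411407 + 89289/35504 = 121118683417/35504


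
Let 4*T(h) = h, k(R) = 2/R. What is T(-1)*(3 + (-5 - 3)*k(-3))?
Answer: -25/12 ≈ -2.0833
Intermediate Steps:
T(h) = h/4
T(-1)*(3 + (-5 - 3)*k(-3)) = ((¼)*(-1))*(3 + (-5 - 3)*(2/(-3))) = -(3 - 16*(-1)/3)/4 = -(3 - 8*(-⅔))/4 = -(3 + 16/3)/4 = -¼*25/3 = -25/12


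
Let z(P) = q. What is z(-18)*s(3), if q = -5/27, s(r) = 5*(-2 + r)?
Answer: -25/27 ≈ -0.92593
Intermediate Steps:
s(r) = -10 + 5*r
q = -5/27 (q = -5*1/27 = -5/27 ≈ -0.18519)
z(P) = -5/27
z(-18)*s(3) = -5*(-10 + 5*3)/27 = -5*(-10 + 15)/27 = -5/27*5 = -25/27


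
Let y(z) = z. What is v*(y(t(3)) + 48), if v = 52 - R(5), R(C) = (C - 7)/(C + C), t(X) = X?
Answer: 13311/5 ≈ 2662.2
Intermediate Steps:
R(C) = (-7 + C)/(2*C) (R(C) = (-7 + C)/((2*C)) = (-7 + C)*(1/(2*C)) = (-7 + C)/(2*C))
v = 261/5 (v = 52 - (-7 + 5)/(2*5) = 52 - (-2)/(2*5) = 52 - 1*(-⅕) = 52 + ⅕ = 261/5 ≈ 52.200)
v*(y(t(3)) + 48) = 261*(3 + 48)/5 = (261/5)*51 = 13311/5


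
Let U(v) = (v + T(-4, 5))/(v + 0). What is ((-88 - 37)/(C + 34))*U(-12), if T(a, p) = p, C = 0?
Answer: -875/408 ≈ -2.1446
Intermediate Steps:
U(v) = (5 + v)/v (U(v) = (v + 5)/(v + 0) = (5 + v)/v)
((-88 - 37)/(C + 34))*U(-12) = ((-88 - 37)/(0 + 34))*((5 - 12)/(-12)) = (-125/34)*(-1/12*(-7)) = -125*1/34*(7/12) = -125/34*7/12 = -875/408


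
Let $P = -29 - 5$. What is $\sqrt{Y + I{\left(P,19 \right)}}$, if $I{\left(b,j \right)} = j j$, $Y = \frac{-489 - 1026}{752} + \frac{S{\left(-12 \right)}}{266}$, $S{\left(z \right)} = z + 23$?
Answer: $\frac{\sqrt{224463514667}}{25004} \approx 18.948$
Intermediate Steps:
$S{\left(z \right)} = 23 + z$
$P = -34$ ($P = -29 - 5 = -34$)
$Y = - \frac{197359}{100016}$ ($Y = \frac{-489 - 1026}{752} + \frac{23 - 12}{266} = \left(-489 - 1026\right) \frac{1}{752} + 11 \cdot \frac{1}{266} = \left(-1515\right) \frac{1}{752} + \frac{11}{266} = - \frac{1515}{752} + \frac{11}{266} = - \frac{197359}{100016} \approx -1.9733$)
$I{\left(b,j \right)} = j^{2}$
$\sqrt{Y + I{\left(P,19 \right)}} = \sqrt{- \frac{197359}{100016} + 19^{2}} = \sqrt{- \frac{197359}{100016} + 361} = \sqrt{\frac{35908417}{100016}} = \frac{\sqrt{224463514667}}{25004}$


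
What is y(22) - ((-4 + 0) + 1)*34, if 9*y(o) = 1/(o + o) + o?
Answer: 13787/132 ≈ 104.45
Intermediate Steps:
y(o) = o/9 + 1/(18*o) (y(o) = (1/(o + o) + o)/9 = (1/(2*o) + o)/9 = (o + 1/(2*o))/9 = o/9 + 1/(18*o))
y(22) - ((-4 + 0) + 1)*34 = ((⅑)*22 + (1/18)/22) - ((-4 + 0) + 1)*34 = (22/9 + (1/18)*(1/22)) - (-4 + 1)*34 = (22/9 + 1/396) - (-3)*34 = 323/132 - 1*(-102) = 323/132 + 102 = 13787/132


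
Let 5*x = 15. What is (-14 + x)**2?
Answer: 121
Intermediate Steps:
x = 3 (x = (1/5)*15 = 3)
(-14 + x)**2 = (-14 + 3)**2 = (-11)**2 = 121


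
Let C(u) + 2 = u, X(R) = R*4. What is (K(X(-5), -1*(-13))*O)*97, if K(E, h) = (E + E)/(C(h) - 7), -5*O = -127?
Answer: -24638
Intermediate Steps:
X(R) = 4*R
O = 127/5 (O = -⅕*(-127) = 127/5 ≈ 25.400)
C(u) = -2 + u
K(E, h) = 2*E/(-9 + h) (K(E, h) = (E + E)/((-2 + h) - 7) = (2*E)/(-9 + h) = 2*E/(-9 + h))
(K(X(-5), -1*(-13))*O)*97 = ((2*(4*(-5))/(-9 - 1*(-13)))*(127/5))*97 = ((2*(-20)/(-9 + 13))*(127/5))*97 = ((2*(-20)/4)*(127/5))*97 = ((2*(-20)*(¼))*(127/5))*97 = -10*127/5*97 = -254*97 = -24638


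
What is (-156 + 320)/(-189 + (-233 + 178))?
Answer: -41/61 ≈ -0.67213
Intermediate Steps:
(-156 + 320)/(-189 + (-233 + 178)) = 164/(-189 - 55) = 164/(-244) = 164*(-1/244) = -41/61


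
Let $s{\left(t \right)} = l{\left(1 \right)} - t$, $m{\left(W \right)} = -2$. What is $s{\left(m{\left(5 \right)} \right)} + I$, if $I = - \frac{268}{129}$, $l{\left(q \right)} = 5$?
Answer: $\frac{635}{129} \approx 4.9225$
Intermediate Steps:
$s{\left(t \right)} = 5 - t$
$I = - \frac{268}{129}$ ($I = \left(-268\right) \frac{1}{129} = - \frac{268}{129} \approx -2.0775$)
$s{\left(m{\left(5 \right)} \right)} + I = \left(5 - -2\right) - \frac{268}{129} = \left(5 + 2\right) - \frac{268}{129} = 7 - \frac{268}{129} = \frac{635}{129}$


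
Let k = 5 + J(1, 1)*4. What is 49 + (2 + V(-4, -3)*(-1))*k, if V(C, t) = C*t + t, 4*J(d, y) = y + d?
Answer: 0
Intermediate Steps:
J(d, y) = d/4 + y/4 (J(d, y) = (y + d)/4 = (d + y)/4 = d/4 + y/4)
V(C, t) = t + C*t
k = 7 (k = 5 + ((¼)*1 + (¼)*1)*4 = 5 + (¼ + ¼)*4 = 5 + (½)*4 = 5 + 2 = 7)
49 + (2 + V(-4, -3)*(-1))*k = 49 + (2 - 3*(1 - 4)*(-1))*7 = 49 + (2 - 3*(-3)*(-1))*7 = 49 + (2 + 9*(-1))*7 = 49 + (2 - 9)*7 = 49 - 7*7 = 49 - 49 = 0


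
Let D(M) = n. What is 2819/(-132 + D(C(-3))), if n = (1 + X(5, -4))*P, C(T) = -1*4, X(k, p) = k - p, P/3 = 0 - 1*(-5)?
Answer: 2819/18 ≈ 156.61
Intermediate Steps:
P = 15 (P = 3*(0 - 1*(-5)) = 3*(0 + 5) = 3*5 = 15)
C(T) = -4
n = 150 (n = (1 + (5 - 1*(-4)))*15 = (1 + (5 + 4))*15 = (1 + 9)*15 = 10*15 = 150)
D(M) = 150
2819/(-132 + D(C(-3))) = 2819/(-132 + 150) = 2819/18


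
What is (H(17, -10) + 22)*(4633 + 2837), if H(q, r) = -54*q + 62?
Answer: -6229980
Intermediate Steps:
H(q, r) = 62 - 54*q
(H(17, -10) + 22)*(4633 + 2837) = ((62 - 54*17) + 22)*(4633 + 2837) = ((62 - 918) + 22)*7470 = (-856 + 22)*7470 = -834*7470 = -6229980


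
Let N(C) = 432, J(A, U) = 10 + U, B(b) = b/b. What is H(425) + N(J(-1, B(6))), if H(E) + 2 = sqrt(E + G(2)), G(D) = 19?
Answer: 430 + 2*sqrt(111) ≈ 451.07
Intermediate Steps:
H(E) = -2 + sqrt(19 + E) (H(E) = -2 + sqrt(E + 19) = -2 + sqrt(19 + E))
B(b) = 1
H(425) + N(J(-1, B(6))) = (-2 + sqrt(19 + 425)) + 432 = (-2 + sqrt(444)) + 432 = (-2 + 2*sqrt(111)) + 432 = 430 + 2*sqrt(111)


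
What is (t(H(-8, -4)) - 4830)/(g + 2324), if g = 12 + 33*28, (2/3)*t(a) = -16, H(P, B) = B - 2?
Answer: -2427/1630 ≈ -1.4890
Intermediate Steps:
H(P, B) = -2 + B
t(a) = -24 (t(a) = (3/2)*(-16) = -24)
g = 936 (g = 12 + 924 = 936)
(t(H(-8, -4)) - 4830)/(g + 2324) = (-24 - 4830)/(936 + 2324) = -4854/3260 = -4854*1/3260 = -2427/1630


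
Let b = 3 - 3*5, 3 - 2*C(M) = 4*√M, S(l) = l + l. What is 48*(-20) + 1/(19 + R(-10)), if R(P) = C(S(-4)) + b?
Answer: -400286/417 + 16*I*√2/417 ≈ -959.92 + 0.054262*I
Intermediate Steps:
S(l) = 2*l
C(M) = 3/2 - 2*√M
b = -12 (b = 3 - 15 = -12)
R(P) = -21/2 - 4*I*√2 (R(P) = (3/2 - 2*2*I*√2) - 12 = (3/2 - 4*I*√2) - 12 = -21/2 - 4*I*√2)
48*(-20) + 1/(19 + R(-10)) = 48*(-20) + 1/(19 + (-21/2 - 4*I*√2)) = -960 + 1/(17/2 - 4*I*√2)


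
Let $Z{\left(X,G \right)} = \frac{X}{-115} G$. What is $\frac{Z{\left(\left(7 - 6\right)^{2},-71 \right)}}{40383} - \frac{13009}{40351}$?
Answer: $- \frac{60411516484}{187391859795} \approx -0.32238$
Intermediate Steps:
$Z{\left(X,G \right)} = - \frac{G X}{115}$ ($Z{\left(X,G \right)} = X \left(- \frac{1}{115}\right) G = - \frac{X}{115} G = - \frac{G X}{115}$)
$\frac{Z{\left(\left(7 - 6\right)^{2},-71 \right)}}{40383} - \frac{13009}{40351} = \frac{\left(- \frac{1}{115}\right) \left(-71\right) \left(7 - 6\right)^{2}}{40383} - \frac{13009}{40351} = \left(- \frac{1}{115}\right) \left(-71\right) 1^{2} \cdot \frac{1}{40383} - \frac{13009}{40351} = \left(- \frac{1}{115}\right) \left(-71\right) 1 \cdot \frac{1}{40383} - \frac{13009}{40351} = \frac{71}{115} \cdot \frac{1}{40383} - \frac{13009}{40351} = \frac{71}{4644045} - \frac{13009}{40351} = - \frac{60411516484}{187391859795}$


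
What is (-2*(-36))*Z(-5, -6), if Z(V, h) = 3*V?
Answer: -1080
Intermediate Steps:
(-2*(-36))*Z(-5, -6) = (-2*(-36))*(3*(-5)) = 72*(-15) = -1080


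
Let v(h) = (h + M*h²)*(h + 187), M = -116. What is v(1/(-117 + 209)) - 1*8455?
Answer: -823027495/97336 ≈ -8455.5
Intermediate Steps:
v(h) = (187 + h)*(h - 116*h²) (v(h) = (h - 116*h²)*(h + 187) = (h - 116*h²)*(187 + h) = (187 + h)*(h - 116*h²))
v(1/(-117 + 209)) - 1*8455 = (187 - 21691/(-117 + 209) - 116/(-117 + 209)²)/(-117 + 209) - 1*8455 = (187 - 21691/92 - 116*(1/92)²)/92 - 8455 = (187 - 21691*1/92 - 116*(1/92)²)/92 - 8455 = (187 - 21691/92 - 116*1/8464)/92 - 8455 = (187 - 21691/92 - 29/2116)/92 - 8455 = (1/92)*(-51615/1058) - 8455 = -51615/97336 - 8455 = -823027495/97336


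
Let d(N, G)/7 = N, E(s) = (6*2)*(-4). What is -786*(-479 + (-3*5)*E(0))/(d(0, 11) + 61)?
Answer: -189426/61 ≈ -3105.3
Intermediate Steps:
E(s) = -48 (E(s) = 12*(-4) = -48)
d(N, G) = 7*N
-786*(-479 + (-3*5)*E(0))/(d(0, 11) + 61) = -786*(-479 - 3*5*(-48))/(7*0 + 61) = -786*(-479 - 15*(-48))/(0 + 61) = -786/(61/(-479 + 720)) = -786/(61/241) = -786/(61*(1/241)) = -786/61/241 = -786*241/61 = -189426/61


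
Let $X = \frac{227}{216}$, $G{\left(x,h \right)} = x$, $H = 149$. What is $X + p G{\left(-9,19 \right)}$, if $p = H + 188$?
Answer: $- \frac{654901}{216} \approx -3031.9$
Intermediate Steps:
$X = \frac{227}{216}$ ($X = 227 \cdot \frac{1}{216} = \frac{227}{216} \approx 1.0509$)
$p = 337$ ($p = 149 + 188 = 337$)
$X + p G{\left(-9,19 \right)} = \frac{227}{216} + 337 \left(-9\right) = \frac{227}{216} - 3033 = - \frac{654901}{216}$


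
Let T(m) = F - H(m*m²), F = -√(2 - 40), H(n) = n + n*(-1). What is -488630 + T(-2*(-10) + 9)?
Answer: -488630 - I*√38 ≈ -4.8863e+5 - 6.1644*I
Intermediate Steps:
H(n) = 0 (H(n) = n - n = 0)
F = -I*√38 (F = -√(-38) = -I*√38 ≈ -6.1644*I)
T(m) = -I*√38 (T(m) = -I*√38 - 1*0 = -I*√38 + 0 = -I*√38)
-488630 + T(-2*(-10) + 9) = -488630 - I*√38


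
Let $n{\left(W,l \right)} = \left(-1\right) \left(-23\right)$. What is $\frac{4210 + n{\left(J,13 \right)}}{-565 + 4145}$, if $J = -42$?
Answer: $\frac{4233}{3580} \approx 1.1824$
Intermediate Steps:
$n{\left(W,l \right)} = 23$
$\frac{4210 + n{\left(J,13 \right)}}{-565 + 4145} = \frac{4210 + 23}{-565 + 4145} = \frac{4233}{3580}$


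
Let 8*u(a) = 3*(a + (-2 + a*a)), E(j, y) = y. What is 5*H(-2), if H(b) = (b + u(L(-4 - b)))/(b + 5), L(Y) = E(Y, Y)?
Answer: -10/3 ≈ -3.3333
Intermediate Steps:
L(Y) = Y
u(a) = -¾ + 3*a/8 + 3*a²/8 (u(a) = (3*(a + (-2 + a*a)))/8 = (3*(a + (-2 + a²)))/8 = (3*(-2 + a + a²))/8 = (-6 + 3*a + 3*a²)/8 = -¾ + 3*a/8 + 3*a²/8)
H(b) = (-9/4 + 3*(-4 - b)²/8 + 5*b/8)/(5 + b) (H(b) = (b + (-¾ + 3*(-4 - b)/8 + 3*(-4 - b)²/8))/(b + 5) = (b + (-¾ + (-3/2 - 3*b/8) + 3*(-4 - b)²/8))/(5 + b) = (b + (-9/4 - 3*b/8 + 3*(-4 - b)²/8))/(5 + b) = (-9/4 + 3*(-4 - b)²/8 + 5*b/8)/(5 + b))
5*H(-2) = 5*((30 + 3*(-2)² + 29*(-2))/(8*(5 - 2))) = 5*((⅛)*(30 + 3*4 - 58)/3) = 5*((⅛)*(⅓)*(30 + 12 - 58)) = 5*((⅛)*(⅓)*(-16)) = 5*(-⅔) = -10/3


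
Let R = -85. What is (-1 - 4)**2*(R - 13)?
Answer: -2450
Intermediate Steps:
(-1 - 4)**2*(R - 13) = (-1 - 4)**2*(-85 - 13) = (-5)**2*(-98) = 25*(-98) = -2450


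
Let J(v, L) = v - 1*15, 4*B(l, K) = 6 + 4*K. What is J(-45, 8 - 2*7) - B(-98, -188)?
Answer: 253/2 ≈ 126.50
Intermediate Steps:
B(l, K) = 3/2 + K (B(l, K) = (6 + 4*K)/4 = 3/2 + K)
J(v, L) = -15 + v (J(v, L) = v - 15 = -15 + v)
J(-45, 8 - 2*7) - B(-98, -188) = (-15 - 45) - (3/2 - 188) = -60 - 1*(-373/2) = -60 + 373/2 = 253/2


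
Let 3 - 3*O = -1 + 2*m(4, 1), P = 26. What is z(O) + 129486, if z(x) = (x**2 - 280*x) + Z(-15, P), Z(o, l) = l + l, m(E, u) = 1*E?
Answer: 1169218/9 ≈ 1.2991e+5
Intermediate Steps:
m(E, u) = E
Z(o, l) = 2*l
O = -4/3 (O = 1 - (-1 + 2*4)/3 = 1 - (-1 + 8)/3 = 1 - 1/3*7 = 1 - 7/3 = -4/3 ≈ -1.3333)
z(x) = 52 + x**2 - 280*x (z(x) = (x**2 - 280*x) + 2*26 = (x**2 - 280*x) + 52 = 52 + x**2 - 280*x)
z(O) + 129486 = (52 + (-4/3)**2 - 280*(-4/3)) + 129486 = (52 + 16/9 + 1120/3) + 129486 = 3844/9 + 129486 = 1169218/9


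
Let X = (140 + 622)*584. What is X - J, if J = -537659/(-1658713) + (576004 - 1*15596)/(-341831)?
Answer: 36045724246077757/80999931929 ≈ 4.4501e+5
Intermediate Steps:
X = 445008 (X = 762*584 = 445008)
J = -106538217325/80999931929 (J = -537659*(-1/1658713) + (576004 - 15596)*(-1/341831) = 537659/1658713 + 560408*(-1/341831) = 537659/1658713 - 560408/341831 = -106538217325/80999931929 ≈ -1.3153)
X - J = 445008 - 1*(-106538217325/80999931929) = 445008 + 106538217325/80999931929 = 36045724246077757/80999931929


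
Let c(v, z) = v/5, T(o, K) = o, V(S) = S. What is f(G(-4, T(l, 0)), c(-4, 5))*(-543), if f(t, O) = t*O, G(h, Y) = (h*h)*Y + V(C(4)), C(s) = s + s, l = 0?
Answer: 17376/5 ≈ 3475.2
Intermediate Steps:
C(s) = 2*s
G(h, Y) = 8 + Y*h**2 (G(h, Y) = (h*h)*Y + 2*4 = h**2*Y + 8 = Y*h**2 + 8 = 8 + Y*h**2)
c(v, z) = v/5 (c(v, z) = v*(1/5) = v/5)
f(t, O) = O*t
f(G(-4, T(l, 0)), c(-4, 5))*(-543) = (((1/5)*(-4))*(8 + 0*(-4)**2))*(-543) = -4*(8 + 0*16)/5*(-543) = -4*(8 + 0)/5*(-543) = -4/5*8*(-543) = -32/5*(-543) = 17376/5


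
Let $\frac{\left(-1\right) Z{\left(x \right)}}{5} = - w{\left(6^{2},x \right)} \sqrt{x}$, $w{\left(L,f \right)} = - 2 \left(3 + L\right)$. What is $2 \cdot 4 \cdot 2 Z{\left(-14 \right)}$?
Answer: $- 6240 i \sqrt{14} \approx - 23348.0 i$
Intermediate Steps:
$w{\left(L,f \right)} = -6 - 2 L$
$Z{\left(x \right)} = - 390 \sqrt{x}$ ($Z{\left(x \right)} = - 5 \left(- \left(-6 - 2 \cdot 6^{2}\right) \sqrt{x}\right) = - 5 \left(- \left(-6 - 72\right) \sqrt{x}\right) = - 5 \left(- \left(-78\right) \sqrt{x}\right) = - 5 \cdot 78 \sqrt{x} = - 390 \sqrt{x}$)
$2 \cdot 4 \cdot 2 Z{\left(-14 \right)} = 2 \cdot 4 \cdot 2 \left(- 390 \sqrt{-14}\right) = 8 \cdot 2 \left(- 390 i \sqrt{14}\right) = 16 \left(- 390 i \sqrt{14}\right) = - 6240 i \sqrt{14}$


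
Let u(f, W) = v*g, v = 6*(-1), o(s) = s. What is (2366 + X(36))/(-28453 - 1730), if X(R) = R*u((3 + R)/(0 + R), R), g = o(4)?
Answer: -1502/30183 ≈ -0.049763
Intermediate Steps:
g = 4
v = -6
u(f, W) = -24 (u(f, W) = -6*4 = -24)
X(R) = -24*R (X(R) = R*(-24) = -24*R)
(2366 + X(36))/(-28453 - 1730) = (2366 - 24*36)/(-28453 - 1730) = (2366 - 864)/(-30183) = 1502*(-1/30183) = -1502/30183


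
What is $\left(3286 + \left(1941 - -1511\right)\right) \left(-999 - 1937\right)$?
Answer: $-19782768$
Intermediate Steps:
$\left(3286 + \left(1941 - -1511\right)\right) \left(-999 - 1937\right) = \left(3286 + \left(1941 + 1511\right)\right) \left(-2936\right) = \left(3286 + 3452\right) \left(-2936\right) = 6738 \left(-2936\right) = -19782768$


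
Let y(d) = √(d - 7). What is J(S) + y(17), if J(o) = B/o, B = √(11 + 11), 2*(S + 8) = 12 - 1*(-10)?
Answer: √10 + √22/3 ≈ 4.7257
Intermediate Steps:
S = 3 (S = -8 + (12 - 1*(-10))/2 = -8 + (12 + 10)/2 = -8 + (½)*22 = -8 + 11 = 3)
y(d) = √(-7 + d)
B = √22 ≈ 4.6904
J(o) = √22/o
J(S) + y(17) = √22/3 + √(-7 + 17) = √22*(⅓) + √10 = √22/3 + √10 = √10 + √22/3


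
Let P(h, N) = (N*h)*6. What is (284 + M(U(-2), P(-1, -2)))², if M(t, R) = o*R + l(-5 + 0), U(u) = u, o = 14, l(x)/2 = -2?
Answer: 200704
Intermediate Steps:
l(x) = -4 (l(x) = 2*(-2) = -4)
P(h, N) = 6*N*h
M(t, R) = -4 + 14*R (M(t, R) = 14*R - 4 = -4 + 14*R)
(284 + M(U(-2), P(-1, -2)))² = (284 + (-4 + 14*(6*(-2)*(-1))))² = (284 + (-4 + 14*12))² = (284 + (-4 + 168))² = (284 + 164)² = 448² = 200704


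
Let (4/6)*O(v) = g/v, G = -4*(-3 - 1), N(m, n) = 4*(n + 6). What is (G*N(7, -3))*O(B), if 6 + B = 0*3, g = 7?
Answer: -336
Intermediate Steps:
N(m, n) = 24 + 4*n (N(m, n) = 4*(6 + n) = 24 + 4*n)
G = 16 (G = -4*(-4) = 16)
B = -6 (B = -6 + 0*3 = -6 + 0 = -6)
O(v) = 21/(2*v) (O(v) = 3*(7/v)/2 = 21/(2*v))
(G*N(7, -3))*O(B) = (16*(24 + 4*(-3)))*((21/2)/(-6)) = (16*(24 - 12))*((21/2)*(-1/6)) = (16*12)*(-7/4) = 192*(-7/4) = -336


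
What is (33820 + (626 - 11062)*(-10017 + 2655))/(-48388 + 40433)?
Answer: -2077396/215 ≈ -9662.3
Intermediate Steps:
(33820 + (626 - 11062)*(-10017 + 2655))/(-48388 + 40433) = (33820 - 10436*(-7362))/(-7955) = (33820 + 76829832)*(-1/7955) = 76863652*(-1/7955) = -2077396/215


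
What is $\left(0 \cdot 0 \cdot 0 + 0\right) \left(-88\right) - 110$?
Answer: $-110$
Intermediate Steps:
$\left(0 \cdot 0 \cdot 0 + 0\right) \left(-88\right) - 110 = \left(0 \cdot 0 + 0\right) \left(-88\right) - 110 = \left(0 + 0\right) \left(-88\right) - 110 = 0 \left(-88\right) - 110 = 0 - 110 = -110$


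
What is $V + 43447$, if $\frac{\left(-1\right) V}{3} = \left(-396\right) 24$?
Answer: $71959$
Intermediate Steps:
$V = 28512$ ($V = - 3 \left(\left(-396\right) 24\right) = \left(-3\right) \left(-9504\right) = 28512$)
$V + 43447 = 28512 + 43447 = 71959$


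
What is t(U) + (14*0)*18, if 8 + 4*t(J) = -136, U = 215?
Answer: -36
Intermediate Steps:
t(J) = -36 (t(J) = -2 + (¼)*(-136) = -2 - 34 = -36)
t(U) + (14*0)*18 = -36 + (14*0)*18 = -36 + 0*18 = -36 + 0 = -36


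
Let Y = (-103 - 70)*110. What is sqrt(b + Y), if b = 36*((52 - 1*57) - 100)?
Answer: I*sqrt(22810) ≈ 151.03*I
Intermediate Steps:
Y = -19030 (Y = -173*110 = -19030)
b = -3780 (b = 36*((52 - 57) - 100) = 36*(-5 - 100) = 36*(-105) = -3780)
sqrt(b + Y) = sqrt(-3780 - 19030) = sqrt(-22810) = I*sqrt(22810)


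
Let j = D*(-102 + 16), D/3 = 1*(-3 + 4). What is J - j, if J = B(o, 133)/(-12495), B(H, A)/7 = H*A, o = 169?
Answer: 62579/255 ≈ 245.41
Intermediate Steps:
D = 3 (D = 3*(1*(-3 + 4)) = 3*(1*1) = 3*1 = 3)
B(H, A) = 7*A*H (B(H, A) = 7*(H*A) = 7*(A*H) = 7*A*H)
j = -258 (j = 3*(-102 + 16) = 3*(-86) = -258)
J = -3211/255 (J = (7*133*169)/(-12495) = 157339*(-1/12495) = -3211/255 ≈ -12.592)
J - j = -3211/255 - 1*(-258) = -3211/255 + 258 = 62579/255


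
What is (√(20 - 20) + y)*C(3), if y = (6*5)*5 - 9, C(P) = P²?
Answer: 1269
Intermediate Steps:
y = 141 (y = 30*5 - 9 = 150 - 9 = 141)
(√(20 - 20) + y)*C(3) = (√(20 - 20) + 141)*3² = (√0 + 141)*9 = (0 + 141)*9 = 141*9 = 1269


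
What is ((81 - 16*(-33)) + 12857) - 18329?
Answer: -4863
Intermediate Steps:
((81 - 16*(-33)) + 12857) - 18329 = ((81 + 528) + 12857) - 18329 = (609 + 12857) - 18329 = 13466 - 18329 = -4863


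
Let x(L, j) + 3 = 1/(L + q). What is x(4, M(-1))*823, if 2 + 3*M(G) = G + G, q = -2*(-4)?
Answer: -28805/12 ≈ -2400.4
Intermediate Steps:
q = 8
M(G) = -⅔ + 2*G/3 (M(G) = -⅔ + (G + G)/3 = -⅔ + (2*G)/3 = -⅔ + 2*G/3)
x(L, j) = -3 + 1/(8 + L) (x(L, j) = -3 + 1/(L + 8) = -3 + 1/(8 + L))
x(4, M(-1))*823 = ((-23 - 3*4)/(8 + 4))*823 = ((-23 - 12)/12)*823 = ((1/12)*(-35))*823 = -35/12*823 = -28805/12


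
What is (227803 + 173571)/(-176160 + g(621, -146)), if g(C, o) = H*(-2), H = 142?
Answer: -200687/88222 ≈ -2.2748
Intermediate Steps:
g(C, o) = -284 (g(C, o) = 142*(-2) = -284)
(227803 + 173571)/(-176160 + g(621, -146)) = (227803 + 173571)/(-176160 - 284) = 401374/(-176444) = 401374*(-1/176444) = -200687/88222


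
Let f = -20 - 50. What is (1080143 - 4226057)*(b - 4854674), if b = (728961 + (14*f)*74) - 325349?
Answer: 14230799943948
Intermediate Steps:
f = -70
b = 331092 (b = (728961 + (14*(-70))*74) - 325349 = (728961 - 980*74) - 325349 = (728961 - 72520) - 325349 = 656441 - 325349 = 331092)
(1080143 - 4226057)*(b - 4854674) = (1080143 - 4226057)*(331092 - 4854674) = -3145914*(-4523582) = 14230799943948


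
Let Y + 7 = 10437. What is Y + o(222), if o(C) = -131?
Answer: 10299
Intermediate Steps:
Y = 10430 (Y = -7 + 10437 = 10430)
Y + o(222) = 10430 - 131 = 10299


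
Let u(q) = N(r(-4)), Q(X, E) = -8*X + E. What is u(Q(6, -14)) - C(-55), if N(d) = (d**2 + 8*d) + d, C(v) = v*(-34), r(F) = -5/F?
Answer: -29715/16 ≈ -1857.2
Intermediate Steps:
C(v) = -34*v
N(d) = d**2 + 9*d
Q(X, E) = E - 8*X
u(q) = 205/16 (u(q) = (-5/(-4))*(9 - 5/(-4)) = (-5*(-1/4))*(9 - 5*(-1/4)) = 5*(9 + 5/4)/4 = (5/4)*(41/4) = 205/16)
u(Q(6, -14)) - C(-55) = 205/16 - (-34)*(-55) = 205/16 - 1*1870 = 205/16 - 1870 = -29715/16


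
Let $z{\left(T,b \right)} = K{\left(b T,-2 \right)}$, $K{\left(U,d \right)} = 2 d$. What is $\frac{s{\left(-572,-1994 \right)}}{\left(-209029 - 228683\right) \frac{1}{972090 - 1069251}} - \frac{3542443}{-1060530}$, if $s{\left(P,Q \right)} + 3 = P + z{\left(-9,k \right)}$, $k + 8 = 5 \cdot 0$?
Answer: $- \frac{9685139687609}{77367784560} \approx -125.18$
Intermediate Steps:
$k = -8$ ($k = -8 + 5 \cdot 0 = -8 + 0 = -8$)
$z{\left(T,b \right)} = -4$ ($z{\left(T,b \right)} = 2 \left(-2\right) = -4$)
$s{\left(P,Q \right)} = -7 + P$ ($s{\left(P,Q \right)} = -3 + \left(P - 4\right) = -3 + \left(-4 + P\right) = -7 + P$)
$\frac{s{\left(-572,-1994 \right)}}{\left(-209029 - 228683\right) \frac{1}{972090 - 1069251}} - \frac{3542443}{-1060530} = \frac{-7 - 572}{\left(-209029 - 228683\right) \frac{1}{972090 - 1069251}} - \frac{3542443}{-1060530} = - \frac{579}{\left(-437712\right) \frac{1}{-97161}} - - \frac{3542443}{1060530} = - \frac{579}{\left(-437712\right) \left(- \frac{1}{97161}\right)} + \frac{3542443}{1060530} = - \frac{579}{\frac{145904}{32387}} + \frac{3542443}{1060530} = \left(-579\right) \frac{32387}{145904} + \frac{3542443}{1060530} = - \frac{18752073}{145904} + \frac{3542443}{1060530} = - \frac{9685139687609}{77367784560}$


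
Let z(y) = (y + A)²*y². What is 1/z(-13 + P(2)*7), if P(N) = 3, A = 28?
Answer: 1/82944 ≈ 1.2056e-5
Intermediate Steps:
z(y) = y²*(28 + y)² (z(y) = (y + 28)²*y² = (28 + y)²*y² = y²*(28 + y)²)
1/z(-13 + P(2)*7) = 1/((-13 + 3*7)²*(28 + (-13 + 3*7))²) = 1/((-13 + 21)²*(28 + (-13 + 21))²) = 1/(8²*(28 + 8)²) = 1/(64*36²) = 1/(64*1296) = 1/82944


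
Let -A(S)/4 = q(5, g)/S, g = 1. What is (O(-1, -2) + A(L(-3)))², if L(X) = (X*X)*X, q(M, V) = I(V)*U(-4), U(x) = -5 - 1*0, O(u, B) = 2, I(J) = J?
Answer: 1156/729 ≈ 1.5857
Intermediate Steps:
U(x) = -5 (U(x) = -5 + 0 = -5)
q(M, V) = -5*V (q(M, V) = V*(-5) = -5*V)
L(X) = X³ (L(X) = X²*X = X³)
A(S) = 20/S (A(S) = -4*(-5*1)/S = -(-20)/S = 20/S)
(O(-1, -2) + A(L(-3)))² = (2 + 20/((-3)³))² = (2 + 20/(-27))² = (2 + 20*(-1/27))² = (2 - 20/27)² = (34/27)² = 1156/729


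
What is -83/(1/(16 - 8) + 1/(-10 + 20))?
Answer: -3320/9 ≈ -368.89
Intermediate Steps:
-83/(1/(16 - 8) + 1/(-10 + 20)) = -83/(1/8 + 1/10) = -83/(⅛ + ⅒) = -83/9/40 = -83*40/9 = -3320/9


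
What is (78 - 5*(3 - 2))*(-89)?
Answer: -6497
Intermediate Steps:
(78 - 5*(3 - 2))*(-89) = (78 - 5*1)*(-89) = (78 - 5)*(-89) = 73*(-89) = -6497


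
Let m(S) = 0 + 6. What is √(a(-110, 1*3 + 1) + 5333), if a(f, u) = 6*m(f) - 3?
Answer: √5366 ≈ 73.253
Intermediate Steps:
m(S) = 6
a(f, u) = 33 (a(f, u) = 6*6 - 3 = 36 - 3 = 33)
√(a(-110, 1*3 + 1) + 5333) = √(33 + 5333) = √5366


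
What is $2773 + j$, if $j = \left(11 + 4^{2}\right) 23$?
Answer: $3394$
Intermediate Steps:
$j = 621$ ($j = \left(11 + 16\right) 23 = 27 \cdot 23 = 621$)
$2773 + j = 2773 + 621 = 3394$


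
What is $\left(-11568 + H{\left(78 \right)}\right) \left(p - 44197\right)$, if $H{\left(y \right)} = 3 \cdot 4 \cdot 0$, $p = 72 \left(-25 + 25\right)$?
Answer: $511270896$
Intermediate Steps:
$p = 0$ ($p = 72 \cdot 0 = 0$)
$H{\left(y \right)} = 0$ ($H{\left(y \right)} = 12 \cdot 0 = 0$)
$\left(-11568 + H{\left(78 \right)}\right) \left(p - 44197\right) = \left(-11568 + 0\right) \left(0 - 44197\right) = \left(-11568\right) \left(-44197\right) = 511270896$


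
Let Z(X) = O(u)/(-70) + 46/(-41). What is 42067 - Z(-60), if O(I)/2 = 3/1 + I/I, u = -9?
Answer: 60367919/1435 ≈ 42068.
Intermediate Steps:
O(I) = 8 (O(I) = 2*(3/1 + I/I) = 2*(3*1 + 1) = 2*(3 + 1) = 2*4 = 8)
Z(X) = -1774/1435 (Z(X) = 8/(-70) + 46/(-41) = 8*(-1/70) + 46*(-1/41) = -4/35 - 46/41 = -1774/1435)
42067 - Z(-60) = 42067 - 1*(-1774/1435) = 42067 + 1774/1435 = 60367919/1435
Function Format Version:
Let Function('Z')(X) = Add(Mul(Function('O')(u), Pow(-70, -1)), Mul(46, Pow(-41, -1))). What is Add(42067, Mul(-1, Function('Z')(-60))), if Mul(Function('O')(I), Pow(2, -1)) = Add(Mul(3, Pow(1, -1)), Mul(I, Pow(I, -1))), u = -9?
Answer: Rational(60367919, 1435) ≈ 42068.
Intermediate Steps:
Function('O')(I) = 8 (Function('O')(I) = Mul(2, Add(Mul(3, Pow(1, -1)), Mul(I, Pow(I, -1)))) = Mul(2, Add(Mul(3, 1), 1)) = Mul(2, Add(3, 1)) = Mul(2, 4) = 8)
Function('Z')(X) = Rational(-1774, 1435) (Function('Z')(X) = Add(Mul(8, Pow(-70, -1)), Mul(46, Pow(-41, -1))) = Add(Mul(8, Rational(-1, 70)), Mul(46, Rational(-1, 41))) = Add(Rational(-4, 35), Rational(-46, 41)) = Rational(-1774, 1435))
Add(42067, Mul(-1, Function('Z')(-60))) = Add(42067, Mul(-1, Rational(-1774, 1435))) = Add(42067, Rational(1774, 1435)) = Rational(60367919, 1435)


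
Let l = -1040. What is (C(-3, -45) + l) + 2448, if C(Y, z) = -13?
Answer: 1395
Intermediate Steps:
(C(-3, -45) + l) + 2448 = (-13 - 1040) + 2448 = -1053 + 2448 = 1395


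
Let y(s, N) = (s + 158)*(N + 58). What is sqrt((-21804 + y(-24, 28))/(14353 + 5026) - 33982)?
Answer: I*sqrt(12761991188582)/19379 ≈ 184.34*I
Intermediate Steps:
y(s, N) = (58 + N)*(158 + s) (y(s, N) = (158 + s)*(58 + N) = (58 + N)*(158 + s))
sqrt((-21804 + y(-24, 28))/(14353 + 5026) - 33982) = sqrt((-21804 + (9164 + 58*(-24) + 158*28 + 28*(-24)))/(14353 + 5026) - 33982) = sqrt((-21804 + (9164 - 1392 + 4424 - 672))/19379 - 33982) = sqrt((-21804 + 11524)*(1/19379) - 33982) = sqrt(-10280*1/19379 - 33982) = sqrt(-10280/19379 - 33982) = sqrt(-658547458/19379) = I*sqrt(12761991188582)/19379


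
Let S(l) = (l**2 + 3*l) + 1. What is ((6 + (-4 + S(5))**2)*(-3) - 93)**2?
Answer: 17791524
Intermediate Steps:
S(l) = 1 + l**2 + 3*l
((6 + (-4 + S(5))**2)*(-3) - 93)**2 = ((6 + (-4 + (1 + 5**2 + 3*5))**2)*(-3) - 93)**2 = ((6 + (-4 + (1 + 25 + 15))**2)*(-3) - 93)**2 = ((6 + (-4 + 41)**2)*(-3) - 93)**2 = ((6 + 37**2)*(-3) - 93)**2 = ((6 + 1369)*(-3) - 93)**2 = (1375*(-3) - 93)**2 = (-4125 - 93)**2 = (-4218)**2 = 17791524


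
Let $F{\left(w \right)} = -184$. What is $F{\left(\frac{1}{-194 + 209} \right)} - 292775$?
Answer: $-292959$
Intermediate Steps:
$F{\left(\frac{1}{-194 + 209} \right)} - 292775 = -184 - 292775 = -292959$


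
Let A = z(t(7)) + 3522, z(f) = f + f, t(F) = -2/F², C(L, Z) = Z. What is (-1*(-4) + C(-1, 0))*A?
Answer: 690296/49 ≈ 14088.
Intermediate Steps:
t(F) = -2/F²
z(f) = 2*f
A = 172574/49 (A = 2*(-2/7²) + 3522 = 2*(-2*1/49) + 3522 = 2*(-2/49) + 3522 = -4/49 + 3522 = 172574/49 ≈ 3521.9)
(-1*(-4) + C(-1, 0))*A = (-1*(-4) + 0)*(172574/49) = (4 + 0)*(172574/49) = 4*(172574/49) = 690296/49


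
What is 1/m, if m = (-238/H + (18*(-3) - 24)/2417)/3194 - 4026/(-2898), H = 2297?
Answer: 4282424277999/5949107023865 ≈ 0.71984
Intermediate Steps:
m = 5949107023865/4282424277999 (m = (-238/2297 + (18*(-3) - 24)/2417)/3194 - 4026/(-2898) = (-238*1/2297 + (-54 - 24)*(1/2417))*(1/3194) - 4026*(-1/2898) = (-238/2297 - 78*1/2417)*(1/3194) + 671/483 = (-238/2297 - 78/2417)*(1/3194) + 671/483 = -754412/5551849*1/3194 + 671/483 = -377206/8866302853 + 671/483 = 5949107023865/4282424277999 ≈ 1.3892)
1/m = 1/(5949107023865/4282424277999) = 4282424277999/5949107023865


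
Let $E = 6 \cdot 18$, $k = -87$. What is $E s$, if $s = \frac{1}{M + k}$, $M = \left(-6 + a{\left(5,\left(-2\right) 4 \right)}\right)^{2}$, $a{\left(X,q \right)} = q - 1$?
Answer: $\frac{18}{23} \approx 0.78261$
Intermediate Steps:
$a{\left(X,q \right)} = -1 + q$
$M = 225$ ($M = \left(-6 - 9\right)^{2} = \left(-15\right)^{2} = 225$)
$s = \frac{1}{138}$ ($s = \frac{1}{225 - 87} = \frac{1}{138} \approx 0.0072464$)
$E = 108$
$E s = 108 \cdot \frac{1}{138} = \frac{18}{23}$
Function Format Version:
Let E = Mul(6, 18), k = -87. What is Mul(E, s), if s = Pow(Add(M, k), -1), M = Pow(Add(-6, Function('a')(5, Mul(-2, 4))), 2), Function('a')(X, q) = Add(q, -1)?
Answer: Rational(18, 23) ≈ 0.78261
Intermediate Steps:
Function('a')(X, q) = Add(-1, q)
M = 225 (M = Pow(Add(-6, Add(-1, Mul(-2, 4))), 2) = Pow(Add(-6, Add(-1, -8)), 2) = Pow(Add(-6, -9), 2) = Pow(-15, 2) = 225)
s = Rational(1, 138) (s = Pow(Add(225, -87), -1) = Pow(138, -1) = Rational(1, 138) ≈ 0.0072464)
E = 108
Mul(E, s) = Mul(108, Rational(1, 138)) = Rational(18, 23)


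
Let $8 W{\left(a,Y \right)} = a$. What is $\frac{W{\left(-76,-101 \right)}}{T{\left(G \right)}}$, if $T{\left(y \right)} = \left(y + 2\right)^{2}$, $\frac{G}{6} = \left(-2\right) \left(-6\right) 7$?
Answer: $- \frac{19}{512072} \approx -3.7104 \cdot 10^{-5}$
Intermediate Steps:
$W{\left(a,Y \right)} = \frac{a}{8}$
$G = 504$ ($G = 6 \left(-2\right) \left(-6\right) 7 = 6 \cdot 12 \cdot 7 = 6 \cdot 84 = 504$)
$T{\left(y \right)} = \left(2 + y\right)^{2}$
$\frac{W{\left(-76,-101 \right)}}{T{\left(G \right)}} = \frac{\frac{1}{8} \left(-76\right)}{\left(2 + 504\right)^{2}} = - \frac{19}{2 \cdot 506^{2}} = - \frac{19}{2 \cdot 256036} = \left(- \frac{19}{2}\right) \frac{1}{256036} = - \frac{19}{512072}$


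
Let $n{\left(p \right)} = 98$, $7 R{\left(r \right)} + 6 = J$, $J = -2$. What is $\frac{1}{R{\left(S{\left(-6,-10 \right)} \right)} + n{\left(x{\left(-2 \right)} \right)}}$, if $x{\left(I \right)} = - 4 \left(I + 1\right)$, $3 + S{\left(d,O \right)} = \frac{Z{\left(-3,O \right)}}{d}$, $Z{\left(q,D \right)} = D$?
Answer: $\frac{7}{678} \approx 0.010324$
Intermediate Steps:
$S{\left(d,O \right)} = -3 + \frac{O}{d}$
$x{\left(I \right)} = -4 - 4 I$ ($x{\left(I \right)} = - 4 \left(1 + I\right) = -4 - 4 I$)
$R{\left(r \right)} = - \frac{8}{7}$ ($R{\left(r \right)} = - \frac{6}{7} + \frac{1}{7} \left(-2\right) = - \frac{6}{7} - \frac{2}{7} = - \frac{8}{7}$)
$\frac{1}{R{\left(S{\left(-6,-10 \right)} \right)} + n{\left(x{\left(-2 \right)} \right)}} = \frac{1}{- \frac{8}{7} + 98} = \frac{1}{\frac{678}{7}} = \frac{7}{678}$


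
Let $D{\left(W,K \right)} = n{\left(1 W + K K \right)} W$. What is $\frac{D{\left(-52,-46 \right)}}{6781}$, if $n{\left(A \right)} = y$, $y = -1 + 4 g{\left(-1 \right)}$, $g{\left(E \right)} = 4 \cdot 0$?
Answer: $\frac{52}{6781} \approx 0.0076685$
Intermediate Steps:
$g{\left(E \right)} = 0$
$y = -1$ ($y = -1 + 4 \cdot 0 = -1 + 0 = -1$)
$n{\left(A \right)} = -1$
$D{\left(W,K \right)} = - W$
$\frac{D{\left(-52,-46 \right)}}{6781} = \frac{\left(-1\right) \left(-52\right)}{6781} = 52 \cdot \frac{1}{6781} = \frac{52}{6781}$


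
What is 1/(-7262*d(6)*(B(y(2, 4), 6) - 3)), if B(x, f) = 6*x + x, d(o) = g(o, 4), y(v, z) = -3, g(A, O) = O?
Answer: 1/697152 ≈ 1.4344e-6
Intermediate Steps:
d(o) = 4
B(x, f) = 7*x
1/(-7262*d(6)*(B(y(2, 4), 6) - 3)) = 1/(-29048*(7*(-3) - 3)) = 1/(-29048*(-21 - 3)) = 1/(-29048*(-24)) = 1/(-7262*(-96)) = 1/697152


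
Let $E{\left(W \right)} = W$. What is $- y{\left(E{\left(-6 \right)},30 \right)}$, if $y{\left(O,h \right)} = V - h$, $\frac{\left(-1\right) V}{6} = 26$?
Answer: $186$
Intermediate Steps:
$V = -156$ ($V = \left(-6\right) 26 = -156$)
$y{\left(O,h \right)} = -156 - h$
$- y{\left(E{\left(-6 \right)},30 \right)} = - (-156 - 30) = \left(-1\right) \left(-186\right) = 186$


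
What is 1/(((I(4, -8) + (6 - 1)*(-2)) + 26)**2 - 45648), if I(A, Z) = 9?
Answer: -1/45023 ≈ -2.2211e-5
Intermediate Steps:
1/(((I(4, -8) + (6 - 1)*(-2)) + 26)**2 - 45648) = 1/(((9 + (6 - 1)*(-2)) + 26)**2 - 45648) = 1/(((9 + 5*(-2)) + 26)**2 - 45648) = 1/(((9 - 10) + 26)**2 - 45648) = 1/((-1 + 26)**2 - 45648) = 1/(25**2 - 45648) = 1/(625 - 45648) = 1/(-45023) = -1/45023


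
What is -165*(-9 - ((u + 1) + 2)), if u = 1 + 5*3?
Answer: 4620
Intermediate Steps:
u = 16 (u = 1 + 15 = 16)
-165*(-9 - ((u + 1) + 2)) = -165*(-9 - ((16 + 1) + 2)) = -165*(-9 - (17 + 2)) = -165*(-9 - 1*19) = -165*(-9 - 19) = -165*(-28) = 4620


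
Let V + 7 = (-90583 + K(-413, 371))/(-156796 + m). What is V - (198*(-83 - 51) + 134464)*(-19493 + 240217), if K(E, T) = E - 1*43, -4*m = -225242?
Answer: -4787768865292447/200971 ≈ -2.3823e+10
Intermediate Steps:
m = 112621/2 (m = -¼*(-225242) = 112621/2 ≈ 56311.)
K(E, T) = -43 + E (K(E, T) = E - 43 = -43 + E)
V = -1224719/200971 (V = -7 + (-90583 + (-43 - 413))/(-156796 + 112621/2) = -7 + (-90583 - 456)/(-200971/2) = -7 - 91039*(-2/200971) = -7 + 182078/200971 = -1224719/200971 ≈ -6.0940)
V - (198*(-83 - 51) + 134464)*(-19493 + 240217) = -1224719/200971 - (198*(-83 - 51) + 134464)*(-19493 + 240217) = -1224719/200971 - (198*(-134) + 134464)*220724 = -1224719/200971 - (-26532 + 134464)*220724 = -1224719/200971 - 107932*220724 = -1224719/200971 - 1*23823182768 = -1224719/200971 - 23823182768 = -4787768865292447/200971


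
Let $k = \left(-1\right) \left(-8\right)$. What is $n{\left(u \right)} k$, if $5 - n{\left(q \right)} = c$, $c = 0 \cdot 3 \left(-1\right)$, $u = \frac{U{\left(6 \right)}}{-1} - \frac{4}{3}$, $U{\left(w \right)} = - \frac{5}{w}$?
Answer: $40$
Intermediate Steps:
$u = - \frac{1}{2}$ ($u = \frac{\left(-5\right) \frac{1}{6}}{-1} - \frac{4}{3} = \left(-5\right) \frac{1}{6} \left(-1\right) - \frac{4}{3} = \left(- \frac{5}{6}\right) \left(-1\right) - \frac{4}{3} = \frac{5}{6} - \frac{4}{3} = - \frac{1}{2} \approx -0.5$)
$c = 0$ ($c = 0 \left(-1\right) = 0$)
$n{\left(q \right)} = 5$ ($n{\left(q \right)} = 5 - 0 = 5 + 0 = 5$)
$k = 8$
$n{\left(u \right)} k = 5 \cdot 8 = 40$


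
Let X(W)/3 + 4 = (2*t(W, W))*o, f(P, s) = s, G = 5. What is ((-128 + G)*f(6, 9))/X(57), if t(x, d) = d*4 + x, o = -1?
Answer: 9/14 ≈ 0.64286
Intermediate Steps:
t(x, d) = x + 4*d (t(x, d) = 4*d + x = x + 4*d)
X(W) = -12 - 30*W (X(W) = -12 + 3*((2*(W + 4*W))*(-1)) = -12 + 3*((2*(5*W))*(-1)) = -12 + 3*((10*W)*(-1)) = -12 + 3*(-10*W) = -12 - 30*W)
((-128 + G)*f(6, 9))/X(57) = ((-128 + 5)*9)/(-12 - 30*57) = (-123*9)/(-12 - 1710) = -1107/(-1722) = -1107*(-1/1722) = 9/14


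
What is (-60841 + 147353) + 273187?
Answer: 359699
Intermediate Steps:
(-60841 + 147353) + 273187 = 86512 + 273187 = 359699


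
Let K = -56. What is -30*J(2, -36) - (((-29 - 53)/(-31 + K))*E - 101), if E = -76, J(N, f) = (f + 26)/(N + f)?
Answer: 242273/1479 ≈ 163.81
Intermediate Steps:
J(N, f) = (26 + f)/(N + f)
-30*J(2, -36) - (((-29 - 53)/(-31 + K))*E - 101) = -30*(26 - 36)/(2 - 36) - (((-29 - 53)/(-31 - 56))*(-76) - 101) = -30*(-10)/(-34) - (-82/(-87)*(-76) - 101) = -(-15)*(-10)/17 - (-82*(-1/87)*(-76) - 101) = -30*5/17 - ((82/87)*(-76) - 101) = -150/17 - (-6232/87 - 101) = -150/17 - 1*(-15019/87) = -150/17 + 15019/87 = 242273/1479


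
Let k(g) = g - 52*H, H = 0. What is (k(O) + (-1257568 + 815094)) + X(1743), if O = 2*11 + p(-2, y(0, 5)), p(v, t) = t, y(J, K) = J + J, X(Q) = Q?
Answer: -440709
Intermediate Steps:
y(J, K) = 2*J
O = 22 (O = 2*11 + 2*0 = 22 + 0 = 22)
k(g) = g (k(g) = g - 52*0 = g + 0 = g)
(k(O) + (-1257568 + 815094)) + X(1743) = (22 + (-1257568 + 815094)) + 1743 = (22 - 442474) + 1743 = -442452 + 1743 = -440709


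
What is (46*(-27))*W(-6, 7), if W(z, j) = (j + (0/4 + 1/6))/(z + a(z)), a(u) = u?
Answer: 2967/4 ≈ 741.75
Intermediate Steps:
W(z, j) = (⅙ + j)/(2*z) (W(z, j) = (j + (0/4 + 1/6))/(z + z) = (j + (0*(¼) + 1*(⅙)))/((2*z)) = (j + (0 + ⅙))*(1/(2*z)) = (j + ⅙)*(1/(2*z)) = (⅙ + j)*(1/(2*z)) = (⅙ + j)/(2*z))
(46*(-27))*W(-6, 7) = (46*(-27))*((1/12)*(1 + 6*7)/(-6)) = -207*(-1)*(1 + 42)/(2*6) = -207*(-1)*43/(2*6) = -1242*(-43/72) = 2967/4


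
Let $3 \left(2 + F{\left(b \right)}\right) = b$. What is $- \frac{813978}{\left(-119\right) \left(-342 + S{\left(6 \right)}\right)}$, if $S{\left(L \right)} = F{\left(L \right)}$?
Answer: $- \frac{45221}{2261} \approx -20.0$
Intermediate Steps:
$F{\left(b \right)} = -2 + \frac{b}{3}$
$S{\left(L \right)} = -2 + \frac{L}{3}$
$- \frac{813978}{\left(-119\right) \left(-342 + S{\left(6 \right)}\right)} = - \frac{813978}{\left(-119\right) \left(-342 + \left(-2 + \frac{1}{3} \cdot 6\right)\right)} = - \frac{813978}{\left(-119\right) \left(-342 + \left(-2 + 2\right)\right)} = - \frac{813978}{\left(-119\right) \left(-342 + 0\right)} = - \frac{813978}{\left(-119\right) \left(-342\right)} = - \frac{813978}{40698} = \left(-813978\right) \frac{1}{40698} = - \frac{45221}{2261}$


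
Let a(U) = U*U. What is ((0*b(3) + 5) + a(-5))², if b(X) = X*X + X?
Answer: 900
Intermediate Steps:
b(X) = X + X² (b(X) = X² + X = X + X²)
a(U) = U²
((0*b(3) + 5) + a(-5))² = ((0*(3*(1 + 3)) + 5) + (-5)²)² = ((0*(3*4) + 5) + 25)² = ((0*12 + 5) + 25)² = ((0 + 5) + 25)² = (5 + 25)² = 30² = 900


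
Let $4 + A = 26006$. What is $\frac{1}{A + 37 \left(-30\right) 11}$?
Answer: $\frac{1}{13792} \approx 7.2506 \cdot 10^{-5}$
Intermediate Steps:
$A = 26002$ ($A = -4 + 26006 = 26002$)
$\frac{1}{A + 37 \left(-30\right) 11} = \frac{1}{26002 + 37 \left(-30\right) 11} = \frac{1}{26002 - 12210} = \frac{1}{13792}$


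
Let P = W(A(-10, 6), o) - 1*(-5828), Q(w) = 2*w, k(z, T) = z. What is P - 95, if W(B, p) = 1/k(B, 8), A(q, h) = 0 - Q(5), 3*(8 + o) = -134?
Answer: 57329/10 ≈ 5732.9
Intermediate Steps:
o = -158/3 (o = -8 + (⅓)*(-134) = -8 - 134/3 = -158/3 ≈ -52.667)
A(q, h) = -10 (A(q, h) = 0 - 2*5 = 0 - 1*10 = 0 - 10 = -10)
W(B, p) = 1/B
P = 58279/10 (P = 1/(-10) - 1*(-5828) = -⅒ + 5828 = 58279/10 ≈ 5827.9)
P - 95 = 58279/10 - 95 = 57329/10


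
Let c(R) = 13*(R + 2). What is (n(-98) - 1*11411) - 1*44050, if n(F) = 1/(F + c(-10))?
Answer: -11203123/202 ≈ -55461.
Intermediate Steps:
c(R) = 26 + 13*R (c(R) = 13*(2 + R) = 26 + 13*R)
n(F) = 1/(-104 + F) (n(F) = 1/(F + (26 + 13*(-10))) = 1/(F + (26 - 130)) = 1/(F - 104) = 1/(-104 + F))
(n(-98) - 1*11411) - 1*44050 = (1/(-104 - 98) - 1*11411) - 1*44050 = (1/(-202) - 11411) - 44050 = (-1/202 - 11411) - 44050 = -2305023/202 - 44050 = -11203123/202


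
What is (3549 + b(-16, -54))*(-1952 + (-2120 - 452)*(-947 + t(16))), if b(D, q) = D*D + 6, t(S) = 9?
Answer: 9186735624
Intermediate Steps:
b(D, q) = 6 + D**2 (b(D, q) = D**2 + 6 = 6 + D**2)
(3549 + b(-16, -54))*(-1952 + (-2120 - 452)*(-947 + t(16))) = (3549 + (6 + (-16)**2))*(-1952 + (-2120 - 452)*(-947 + 9)) = (3549 + (6 + 256))*(-1952 - 2572*(-938)) = (3549 + 262)*(-1952 + 2412536) = 3811*2410584 = 9186735624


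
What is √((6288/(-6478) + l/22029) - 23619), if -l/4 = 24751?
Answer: I*√120274467500338983951/71351931 ≈ 153.7*I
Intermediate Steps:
l = -99004 (l = -4*24751 = -99004)
√((6288/(-6478) + l/22029) - 23619) = √((6288/(-6478) - 99004/22029) - 23619) = √((6288*(-1/6478) - 99004*1/22029) - 23619) = √((-3144/3239 - 99004/22029) - 23619) = √(-389933132/71351931 - 23619) = √(-1685651191421/71351931) = I*√120274467500338983951/71351931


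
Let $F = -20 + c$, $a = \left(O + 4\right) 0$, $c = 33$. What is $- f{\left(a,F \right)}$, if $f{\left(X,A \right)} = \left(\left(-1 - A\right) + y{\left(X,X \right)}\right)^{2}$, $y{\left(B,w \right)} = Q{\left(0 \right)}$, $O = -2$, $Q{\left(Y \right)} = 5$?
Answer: $-81$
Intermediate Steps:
$y{\left(B,w \right)} = 5$
$a = 0$ ($a = \left(-2 + 4\right) 0 = 2 \cdot 0 = 0$)
$F = 13$ ($F = -20 + 33 = 13$)
$f{\left(X,A \right)} = \left(4 - A\right)^{2}$ ($f{\left(X,A \right)} = \left(\left(-1 - A\right) + 5\right)^{2} = \left(4 - A\right)^{2}$)
$- f{\left(a,F \right)} = - \left(-4 + 13\right)^{2} = - 9^{2} = \left(-1\right) 81 = -81$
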